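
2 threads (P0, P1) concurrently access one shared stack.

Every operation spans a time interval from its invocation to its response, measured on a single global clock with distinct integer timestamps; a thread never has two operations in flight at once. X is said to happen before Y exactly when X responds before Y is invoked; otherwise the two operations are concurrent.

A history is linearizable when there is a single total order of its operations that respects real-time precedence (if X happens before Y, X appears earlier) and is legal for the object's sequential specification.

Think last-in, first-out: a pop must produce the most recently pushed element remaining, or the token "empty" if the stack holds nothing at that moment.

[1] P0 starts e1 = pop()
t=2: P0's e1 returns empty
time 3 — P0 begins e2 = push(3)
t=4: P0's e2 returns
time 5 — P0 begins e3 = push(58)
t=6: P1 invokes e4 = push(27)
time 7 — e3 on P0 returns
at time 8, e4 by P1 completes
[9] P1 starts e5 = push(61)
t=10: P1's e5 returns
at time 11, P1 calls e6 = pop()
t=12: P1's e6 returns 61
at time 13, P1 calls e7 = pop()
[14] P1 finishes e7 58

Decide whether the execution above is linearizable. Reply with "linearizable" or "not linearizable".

a witness: e1, e2, e4, e3, e5, e6, e7
1. e1 pop() → empty, leaving stack <>
2. e2 push(3), leaving stack <3>
3. e4 push(27), leaving stack <3,27>
4. e3 push(58), leaving stack <3,27,58>
5. e5 push(61), leaving stack <3,27,58,61>
6. e6 pop() → 61, leaving stack <3,27,58>
7. e7 pop() → 58, leaving stack <3,27>

linearizable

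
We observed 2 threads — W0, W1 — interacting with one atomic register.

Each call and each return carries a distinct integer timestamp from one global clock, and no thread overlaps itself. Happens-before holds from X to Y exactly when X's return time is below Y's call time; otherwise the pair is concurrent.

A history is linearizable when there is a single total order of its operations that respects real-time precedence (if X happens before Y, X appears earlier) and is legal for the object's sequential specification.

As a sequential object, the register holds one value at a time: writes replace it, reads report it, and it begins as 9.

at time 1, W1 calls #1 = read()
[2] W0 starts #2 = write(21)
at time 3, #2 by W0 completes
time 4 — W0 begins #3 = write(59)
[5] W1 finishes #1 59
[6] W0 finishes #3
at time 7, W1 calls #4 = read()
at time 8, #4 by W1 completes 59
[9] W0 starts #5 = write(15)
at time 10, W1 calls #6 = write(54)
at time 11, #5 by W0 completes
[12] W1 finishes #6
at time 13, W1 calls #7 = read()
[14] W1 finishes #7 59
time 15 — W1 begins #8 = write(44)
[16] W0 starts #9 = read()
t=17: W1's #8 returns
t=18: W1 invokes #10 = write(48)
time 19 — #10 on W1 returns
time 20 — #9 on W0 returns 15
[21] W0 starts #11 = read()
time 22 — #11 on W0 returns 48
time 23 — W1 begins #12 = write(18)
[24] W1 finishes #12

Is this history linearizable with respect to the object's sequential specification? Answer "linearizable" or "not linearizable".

prefix check: 1..13 passes, 1..14 fails once #7's time-14 response joins
6 orders of the 7 completed atomic register ops respect real time; none is legal
sample order #1, #2, #3, #4, #5, #6, #7 stalls at step 1 — #1 read() → 59 has no legal effect
sample order #1, #2, #3, #4, #6, #5, #7 stalls at step 1 — #1 read() → 59 has no legal effect

not linearizable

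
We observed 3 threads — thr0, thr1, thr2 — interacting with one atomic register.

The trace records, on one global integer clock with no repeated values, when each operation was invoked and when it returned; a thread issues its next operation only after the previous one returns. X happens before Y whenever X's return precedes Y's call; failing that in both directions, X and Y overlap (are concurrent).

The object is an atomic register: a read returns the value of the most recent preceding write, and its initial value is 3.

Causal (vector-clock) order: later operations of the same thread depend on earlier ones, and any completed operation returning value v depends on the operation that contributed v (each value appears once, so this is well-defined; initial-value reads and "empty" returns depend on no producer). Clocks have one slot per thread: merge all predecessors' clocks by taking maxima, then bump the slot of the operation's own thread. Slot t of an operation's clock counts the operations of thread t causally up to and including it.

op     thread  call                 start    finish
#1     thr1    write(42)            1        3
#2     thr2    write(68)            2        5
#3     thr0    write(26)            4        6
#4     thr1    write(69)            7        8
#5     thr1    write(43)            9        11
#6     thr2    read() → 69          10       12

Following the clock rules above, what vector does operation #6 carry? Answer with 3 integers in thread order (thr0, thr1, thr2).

(0, 2, 2)

invoked at 2, #2 has no predecessors; its own thr2 bump gives (0, 0, 1)
invoked at 1, #1 has no predecessors; its own thr1 bump gives (0, 1, 0)
invoked at 4, #3 has no predecessors; its own thr0 bump gives (1, 0, 0)
VC(#4, invoked at 7): max of VC(#1)=(0, 1, 0), then +1 on thread thr1 → (0, 2, 0)
VC(#5, invoked at 9): max of VC(#4)=(0, 2, 0), then +1 on thread thr1 → (0, 3, 0)
VC(#6, invoked at 10): max of VC(#2)=(0, 0, 1), VC(#4)=(0, 2, 0), then +1 on thread thr2 → (0, 2, 2)
target: VC(#6) = (0, 2, 2)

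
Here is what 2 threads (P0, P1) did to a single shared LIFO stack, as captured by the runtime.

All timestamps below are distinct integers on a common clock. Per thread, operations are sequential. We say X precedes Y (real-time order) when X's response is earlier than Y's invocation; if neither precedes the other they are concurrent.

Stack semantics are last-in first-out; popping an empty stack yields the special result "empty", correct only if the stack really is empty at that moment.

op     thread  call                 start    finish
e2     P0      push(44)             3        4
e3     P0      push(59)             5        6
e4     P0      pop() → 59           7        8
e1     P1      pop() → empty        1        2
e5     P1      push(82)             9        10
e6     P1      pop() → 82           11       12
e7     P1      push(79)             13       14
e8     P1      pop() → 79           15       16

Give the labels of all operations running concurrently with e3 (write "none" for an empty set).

none

e3 spans [5,6]; an op avoiding the whole window 5..6 is ordered, any other is concurrent
e1 [1,2]: before
e2 [3,4]: before
e4 [7,8]: after
e5 [9,10]: after
e6 [11,12]: after
e7 [13,14]: after
e8 [15,16]: after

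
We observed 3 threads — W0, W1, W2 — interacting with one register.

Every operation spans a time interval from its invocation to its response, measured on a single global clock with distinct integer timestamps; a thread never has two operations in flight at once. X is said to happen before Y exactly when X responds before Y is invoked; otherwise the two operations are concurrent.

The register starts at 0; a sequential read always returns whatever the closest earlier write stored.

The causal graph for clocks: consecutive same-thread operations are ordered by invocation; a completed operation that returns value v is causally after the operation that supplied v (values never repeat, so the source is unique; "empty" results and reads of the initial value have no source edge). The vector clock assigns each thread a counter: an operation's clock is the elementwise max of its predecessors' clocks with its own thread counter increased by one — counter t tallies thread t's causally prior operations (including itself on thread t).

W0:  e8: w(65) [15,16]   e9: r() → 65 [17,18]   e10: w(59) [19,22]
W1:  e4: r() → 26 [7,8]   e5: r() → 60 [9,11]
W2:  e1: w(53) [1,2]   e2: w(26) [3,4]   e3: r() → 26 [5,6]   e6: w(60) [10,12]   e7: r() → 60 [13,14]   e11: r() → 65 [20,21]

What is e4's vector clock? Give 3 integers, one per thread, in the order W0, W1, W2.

(0, 1, 2)

no predecessors for e1 (invoked 1): W2 increments from zero → (0, 0, 1)
no predecessors for e8 (invoked 15): W0 increments from zero → (1, 0, 0)
from VC(e1)=(0, 0, 1), e2 (invoked 3) maxes components and bumps W2 → (0, 0, 2)
from VC(e8)=(1, 0, 0), e9 (invoked 17) maxes components and bumps W0 → (2, 0, 0)
from VC(e2)=(0, 0, 2), e3 (invoked 5) maxes components and bumps W2 → (0, 0, 3)
from VC(e2)=(0, 0, 2), e4 (invoked 7) maxes components and bumps W1 → (0, 1, 2)
from VC(e9)=(2, 0, 0), e10 (invoked 19) maxes components and bumps W0 → (3, 0, 0)
from VC(e3)=(0, 0, 3), e6 (invoked 10) maxes components and bumps W2 → (0, 0, 4)
from VC(e6)=(0, 0, 4), e7 (invoked 13) maxes components and bumps W2 → (0, 0, 5)
from VC(e4)=(0, 1, 2), VC(e6)=(0, 0, 4), e5 (invoked 9) maxes components and bumps W1 → (0, 2, 4)
from VC(e7)=(0, 0, 5), VC(e8)=(1, 0, 0), e11 (invoked 20) maxes components and bumps W2 → (1, 0, 6)
target: VC(e4) = (0, 1, 2)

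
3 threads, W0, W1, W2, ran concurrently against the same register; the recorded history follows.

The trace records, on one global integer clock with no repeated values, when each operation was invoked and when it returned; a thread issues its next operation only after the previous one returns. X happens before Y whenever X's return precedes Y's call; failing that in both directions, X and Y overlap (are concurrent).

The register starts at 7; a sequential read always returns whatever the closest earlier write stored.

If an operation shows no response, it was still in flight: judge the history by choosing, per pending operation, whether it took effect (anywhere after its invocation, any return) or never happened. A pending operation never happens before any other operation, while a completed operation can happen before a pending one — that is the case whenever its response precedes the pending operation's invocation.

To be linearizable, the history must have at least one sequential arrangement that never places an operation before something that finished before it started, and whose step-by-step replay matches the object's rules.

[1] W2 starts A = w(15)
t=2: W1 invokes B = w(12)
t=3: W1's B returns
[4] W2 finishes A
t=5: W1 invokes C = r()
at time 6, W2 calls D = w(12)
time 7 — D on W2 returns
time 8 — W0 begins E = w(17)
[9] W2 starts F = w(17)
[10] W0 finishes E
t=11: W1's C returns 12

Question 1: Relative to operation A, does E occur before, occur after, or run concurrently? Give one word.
E spans [8,10], A spans [1,4]
resp(A)=4 < inv(E)=8

after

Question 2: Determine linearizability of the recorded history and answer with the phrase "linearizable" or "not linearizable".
a witness: A, B, C, D, E
step 1: A w(15) — value 15
step 2: B w(12) — value 12
step 3: C r() → 12 — value 12
step 4: D w(12) — value 12
step 5: E w(17) — value 17

linearizable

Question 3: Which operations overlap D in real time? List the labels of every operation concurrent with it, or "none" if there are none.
D spans [6,7]: anything still running between times 6 and 7 counts as concurrent
A [1,4]: before
B [2,3]: before
C [5,11]: concurrent
E [8,10]: after
F [9,…): after

C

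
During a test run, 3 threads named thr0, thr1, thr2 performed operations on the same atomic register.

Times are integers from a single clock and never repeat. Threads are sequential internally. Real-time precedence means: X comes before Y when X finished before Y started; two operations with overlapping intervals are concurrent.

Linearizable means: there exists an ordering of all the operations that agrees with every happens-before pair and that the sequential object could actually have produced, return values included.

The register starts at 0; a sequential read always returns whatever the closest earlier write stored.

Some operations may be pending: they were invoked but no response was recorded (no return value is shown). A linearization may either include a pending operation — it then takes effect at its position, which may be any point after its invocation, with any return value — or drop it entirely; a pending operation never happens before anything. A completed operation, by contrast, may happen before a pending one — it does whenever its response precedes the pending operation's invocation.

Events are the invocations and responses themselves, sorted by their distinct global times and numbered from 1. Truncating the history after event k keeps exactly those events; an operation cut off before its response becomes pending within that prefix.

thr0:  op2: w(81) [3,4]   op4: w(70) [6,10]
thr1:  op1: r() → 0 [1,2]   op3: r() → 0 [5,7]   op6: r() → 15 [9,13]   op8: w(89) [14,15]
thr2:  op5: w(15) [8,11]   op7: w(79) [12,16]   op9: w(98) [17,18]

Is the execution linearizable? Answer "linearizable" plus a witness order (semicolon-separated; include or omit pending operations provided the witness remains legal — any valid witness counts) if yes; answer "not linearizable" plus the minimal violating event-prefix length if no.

through event 6 a valid linearization exists; event 7 (op3 responding at time 7) ends that
one real-time candidate order over the 3 completed operations — the atomic register replay rejects it
including or dropping the 1 pending operation (op4) in any combination fails
one such order, op1, op2, op3 (pending dropped), breaks at step 3 where op3 r() → 0 is illegal

not linearizable — minimal violating prefix: 7 events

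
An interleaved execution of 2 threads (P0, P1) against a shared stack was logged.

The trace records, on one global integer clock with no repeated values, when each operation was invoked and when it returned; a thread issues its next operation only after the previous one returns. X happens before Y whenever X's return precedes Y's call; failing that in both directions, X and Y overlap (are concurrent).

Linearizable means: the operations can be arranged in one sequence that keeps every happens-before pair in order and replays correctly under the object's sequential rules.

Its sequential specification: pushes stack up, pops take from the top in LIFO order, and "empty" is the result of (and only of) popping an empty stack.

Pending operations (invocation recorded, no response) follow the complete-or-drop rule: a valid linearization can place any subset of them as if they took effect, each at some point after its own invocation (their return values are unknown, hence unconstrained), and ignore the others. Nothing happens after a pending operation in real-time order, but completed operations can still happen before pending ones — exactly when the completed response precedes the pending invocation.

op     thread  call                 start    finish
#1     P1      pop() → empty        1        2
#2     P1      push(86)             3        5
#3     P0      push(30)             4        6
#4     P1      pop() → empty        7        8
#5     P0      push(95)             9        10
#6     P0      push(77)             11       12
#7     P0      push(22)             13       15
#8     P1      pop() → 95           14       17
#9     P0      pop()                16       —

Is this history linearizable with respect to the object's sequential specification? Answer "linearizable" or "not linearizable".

not linearizable

cut after 7 events: linearizable; cut after 8 events (#4 responds, time 8): not linearizable
the 4 completed operations admit 2 real-time orders; each fails the stack replay
one such order, #1, #2, #3, #4, breaks at step 4 where #4 pop() → empty is illegal
one such order, #1, #3, #2, #4, breaks at step 4 where #4 pop() → empty is illegal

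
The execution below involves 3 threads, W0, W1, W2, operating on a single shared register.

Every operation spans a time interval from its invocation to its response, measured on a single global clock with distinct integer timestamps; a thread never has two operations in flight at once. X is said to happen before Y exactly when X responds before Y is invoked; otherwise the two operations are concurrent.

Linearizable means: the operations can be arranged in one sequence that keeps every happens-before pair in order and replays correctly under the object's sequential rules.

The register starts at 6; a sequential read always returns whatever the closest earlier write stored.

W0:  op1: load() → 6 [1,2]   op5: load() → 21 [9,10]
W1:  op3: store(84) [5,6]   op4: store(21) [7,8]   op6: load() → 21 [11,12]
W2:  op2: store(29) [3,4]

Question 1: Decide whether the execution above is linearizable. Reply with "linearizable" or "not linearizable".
linearizable

witness order: op1, op2, op3, op4, op5, op6
step 1: op1 load() → 6 — value 6
step 2: op2 store(29) — value 29
step 3: op3 store(84) — value 84
step 4: op4 store(21) — value 21
step 5: op5 load() → 21 — value 21
step 6: op6 load() → 21 — value 21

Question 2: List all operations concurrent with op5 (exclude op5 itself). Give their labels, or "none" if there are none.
none

op5 runs from 9 to 10; window-overlapping ops are concurrent
op1 [1,2]: before
op2 [3,4]: before
op3 [5,6]: before
op4 [7,8]: before
op6 [11,12]: after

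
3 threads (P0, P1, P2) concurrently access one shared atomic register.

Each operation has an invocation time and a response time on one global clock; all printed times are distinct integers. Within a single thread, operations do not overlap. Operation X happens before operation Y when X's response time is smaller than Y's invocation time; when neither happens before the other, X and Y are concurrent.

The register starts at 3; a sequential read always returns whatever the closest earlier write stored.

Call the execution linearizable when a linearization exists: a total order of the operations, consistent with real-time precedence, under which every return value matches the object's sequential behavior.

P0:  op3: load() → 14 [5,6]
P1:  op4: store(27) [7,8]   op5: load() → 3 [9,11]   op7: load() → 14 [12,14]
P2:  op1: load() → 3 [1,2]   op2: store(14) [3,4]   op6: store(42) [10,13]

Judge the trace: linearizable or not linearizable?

not linearizable

the violation lands at event 11, op5's response at time 11: events 1..10 linearize, events 1..11 do not
exactly one order of the 5 completed ops respects real time; the atomic register replay fails
completion choices over the 1 pending operation (op6) were checked; none helps
e.g. op1, op2, op3, op4, op5 (pending dropped): illegal at step 5, since op5 load() → 3 cannot apply there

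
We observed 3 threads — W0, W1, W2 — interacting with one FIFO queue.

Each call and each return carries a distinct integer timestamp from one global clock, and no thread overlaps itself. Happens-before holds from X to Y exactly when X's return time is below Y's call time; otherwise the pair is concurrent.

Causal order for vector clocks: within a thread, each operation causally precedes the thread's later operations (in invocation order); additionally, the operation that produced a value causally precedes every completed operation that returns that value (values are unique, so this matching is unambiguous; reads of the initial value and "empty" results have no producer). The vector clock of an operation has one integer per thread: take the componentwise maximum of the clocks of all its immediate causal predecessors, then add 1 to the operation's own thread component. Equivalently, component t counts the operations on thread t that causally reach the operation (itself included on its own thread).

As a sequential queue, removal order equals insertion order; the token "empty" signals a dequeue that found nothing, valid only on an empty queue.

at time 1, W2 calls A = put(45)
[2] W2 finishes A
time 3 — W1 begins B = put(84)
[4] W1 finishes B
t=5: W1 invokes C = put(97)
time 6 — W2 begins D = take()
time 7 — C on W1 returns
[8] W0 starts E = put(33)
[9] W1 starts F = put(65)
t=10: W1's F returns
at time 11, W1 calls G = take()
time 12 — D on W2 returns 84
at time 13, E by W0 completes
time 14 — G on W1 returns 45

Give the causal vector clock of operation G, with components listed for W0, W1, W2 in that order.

A (invocation 1): nothing precedes it; W2's component alone gives (0, 0, 1)
B (invocation 3): nothing precedes it; W1's component alone gives (0, 1, 0)
E (invocation 8): nothing precedes it; W0's component alone gives (1, 0, 0)
C (invocation 5): componentwise max over VC(B)=(0, 1, 0), +1 at W1, giving (0, 2, 0)
D (invocation 6): componentwise max over VC(A)=(0, 0, 1), VC(B)=(0, 1, 0), +1 at W2, giving (0, 1, 2)
F (invocation 9): componentwise max over VC(C)=(0, 2, 0), +1 at W1, giving (0, 3, 0)
G (invocation 11): componentwise max over VC(A)=(0, 0, 1), VC(F)=(0, 3, 0), +1 at W1, giving (0, 4, 1)
target: VC(G) = (0, 4, 1)

(0, 4, 1)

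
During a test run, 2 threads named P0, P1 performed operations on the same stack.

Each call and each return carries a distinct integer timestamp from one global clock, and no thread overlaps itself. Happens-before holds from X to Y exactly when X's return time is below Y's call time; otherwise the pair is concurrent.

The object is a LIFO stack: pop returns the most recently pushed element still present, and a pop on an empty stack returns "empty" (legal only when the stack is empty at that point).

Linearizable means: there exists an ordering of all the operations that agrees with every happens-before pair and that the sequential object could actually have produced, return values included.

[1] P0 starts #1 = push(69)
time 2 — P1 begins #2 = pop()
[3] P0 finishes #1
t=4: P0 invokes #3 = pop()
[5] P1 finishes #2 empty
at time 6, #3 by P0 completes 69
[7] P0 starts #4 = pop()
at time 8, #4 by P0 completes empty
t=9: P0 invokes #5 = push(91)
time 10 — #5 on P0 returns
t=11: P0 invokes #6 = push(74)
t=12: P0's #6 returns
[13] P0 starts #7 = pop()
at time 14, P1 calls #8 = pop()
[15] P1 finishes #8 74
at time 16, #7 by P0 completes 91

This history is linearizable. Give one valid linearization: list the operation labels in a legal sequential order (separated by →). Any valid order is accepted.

#1 → #3 → #2 → #4 → #5 → #6 → #8 → #7

1. #1 push(69), leaving stack <69>
2. #3 pop() → 69, leaving stack <>
3. #2 pop() → empty, leaving stack <>
4. #4 pop() → empty, leaving stack <>
5. #5 push(91), leaving stack <91>
6. #6 push(74), leaving stack <91,74>
7. #8 pop() → 74, leaving stack <91>
8. #7 pop() → 91, leaving stack <>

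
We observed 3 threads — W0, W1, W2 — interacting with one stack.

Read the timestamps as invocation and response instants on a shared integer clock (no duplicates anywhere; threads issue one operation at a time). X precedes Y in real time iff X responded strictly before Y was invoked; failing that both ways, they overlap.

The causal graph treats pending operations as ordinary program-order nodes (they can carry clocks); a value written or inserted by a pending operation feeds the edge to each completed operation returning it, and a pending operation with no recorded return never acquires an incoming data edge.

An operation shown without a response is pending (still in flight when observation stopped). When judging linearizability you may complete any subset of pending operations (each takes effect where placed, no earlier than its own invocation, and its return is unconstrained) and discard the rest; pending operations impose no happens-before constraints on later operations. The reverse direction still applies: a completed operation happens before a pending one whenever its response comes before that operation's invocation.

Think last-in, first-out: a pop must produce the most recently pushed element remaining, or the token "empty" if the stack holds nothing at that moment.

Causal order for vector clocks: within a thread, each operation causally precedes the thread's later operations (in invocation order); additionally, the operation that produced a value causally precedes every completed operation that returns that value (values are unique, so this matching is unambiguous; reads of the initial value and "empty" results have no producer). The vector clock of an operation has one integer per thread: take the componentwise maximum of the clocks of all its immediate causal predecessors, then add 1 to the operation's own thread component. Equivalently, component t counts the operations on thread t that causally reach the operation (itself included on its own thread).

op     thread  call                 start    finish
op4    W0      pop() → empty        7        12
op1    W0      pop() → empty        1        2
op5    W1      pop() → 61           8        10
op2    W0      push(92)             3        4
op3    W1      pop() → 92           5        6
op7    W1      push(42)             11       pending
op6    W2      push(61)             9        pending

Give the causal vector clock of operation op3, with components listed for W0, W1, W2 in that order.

invoked at 9, op6 has no predecessors; its own W2 bump gives (0, 0, 1)
invoked at 1, op1 has no predecessors; its own W0 bump gives (1, 0, 0)
op2 (invocation 3): componentwise max over VC(op1)=(1, 0, 0), +1 at W0, giving (2, 0, 0)
op3 (invocation 5): componentwise max over VC(op2)=(2, 0, 0), +1 at W1, giving (2, 1, 0)
op4 (invocation 7): componentwise max over VC(op2)=(2, 0, 0), +1 at W0, giving (3, 0, 0)
op5 (invocation 8): componentwise max over VC(op3)=(2, 1, 0), VC(op6)=(0, 0, 1), +1 at W1, giving (2, 2, 1)
op7 (invocation 11): componentwise max over VC(op5)=(2, 2, 1), +1 at W1, giving (2, 3, 1)
target: VC(op3) = (2, 1, 0)

(2, 1, 0)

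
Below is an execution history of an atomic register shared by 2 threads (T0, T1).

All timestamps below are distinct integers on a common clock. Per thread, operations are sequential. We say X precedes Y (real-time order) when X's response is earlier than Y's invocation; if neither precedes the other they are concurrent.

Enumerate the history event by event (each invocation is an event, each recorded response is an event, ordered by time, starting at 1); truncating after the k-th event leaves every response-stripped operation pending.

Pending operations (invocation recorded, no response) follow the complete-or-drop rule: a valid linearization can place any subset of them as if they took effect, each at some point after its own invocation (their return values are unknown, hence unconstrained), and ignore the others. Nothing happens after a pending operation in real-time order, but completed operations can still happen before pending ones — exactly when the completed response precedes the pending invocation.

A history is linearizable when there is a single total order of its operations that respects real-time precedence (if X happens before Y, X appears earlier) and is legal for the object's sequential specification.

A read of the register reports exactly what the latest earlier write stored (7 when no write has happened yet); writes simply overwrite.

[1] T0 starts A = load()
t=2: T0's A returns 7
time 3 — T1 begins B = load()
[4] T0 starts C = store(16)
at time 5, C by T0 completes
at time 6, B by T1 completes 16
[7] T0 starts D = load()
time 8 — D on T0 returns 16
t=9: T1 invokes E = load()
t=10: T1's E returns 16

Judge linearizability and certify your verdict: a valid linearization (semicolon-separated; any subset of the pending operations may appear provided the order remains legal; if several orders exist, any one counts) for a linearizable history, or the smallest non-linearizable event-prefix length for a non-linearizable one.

linearizable — witness: A; C; B; D; E

step 1: A load() → 7 — value 7
step 2: C store(16) — value 16
step 3: B load() → 16 — value 16
step 4: D load() → 16 — value 16
step 5: E load() → 16 — value 16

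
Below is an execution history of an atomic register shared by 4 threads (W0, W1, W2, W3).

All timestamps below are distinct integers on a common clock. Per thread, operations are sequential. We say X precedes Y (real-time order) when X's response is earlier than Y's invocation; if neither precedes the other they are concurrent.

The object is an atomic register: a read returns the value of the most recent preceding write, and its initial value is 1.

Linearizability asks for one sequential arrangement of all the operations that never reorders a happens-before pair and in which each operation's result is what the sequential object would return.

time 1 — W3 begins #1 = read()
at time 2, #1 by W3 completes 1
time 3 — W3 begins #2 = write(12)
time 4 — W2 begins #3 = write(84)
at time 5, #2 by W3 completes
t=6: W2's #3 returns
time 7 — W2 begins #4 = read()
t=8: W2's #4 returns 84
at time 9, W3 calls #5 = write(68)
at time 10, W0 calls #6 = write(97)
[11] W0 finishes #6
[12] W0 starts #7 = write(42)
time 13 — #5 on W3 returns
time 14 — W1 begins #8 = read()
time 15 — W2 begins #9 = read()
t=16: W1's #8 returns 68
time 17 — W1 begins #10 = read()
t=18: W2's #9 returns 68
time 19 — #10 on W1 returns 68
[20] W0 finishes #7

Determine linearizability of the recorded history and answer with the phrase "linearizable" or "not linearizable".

linearizable

a witness: #1, #2, #3, #4, #6, #5, #8, #9, #10, #7
1. #1 read() → 1, leaving value 1
2. #2 write(12), leaving value 12
3. #3 write(84), leaving value 84
4. #4 read() → 84, leaving value 84
5. #6 write(97), leaving value 97
6. #5 write(68), leaving value 68
7. #8 read() → 68, leaving value 68
8. #9 read() → 68, leaving value 68
9. #10 read() → 68, leaving value 68
10. #7 write(42), leaving value 42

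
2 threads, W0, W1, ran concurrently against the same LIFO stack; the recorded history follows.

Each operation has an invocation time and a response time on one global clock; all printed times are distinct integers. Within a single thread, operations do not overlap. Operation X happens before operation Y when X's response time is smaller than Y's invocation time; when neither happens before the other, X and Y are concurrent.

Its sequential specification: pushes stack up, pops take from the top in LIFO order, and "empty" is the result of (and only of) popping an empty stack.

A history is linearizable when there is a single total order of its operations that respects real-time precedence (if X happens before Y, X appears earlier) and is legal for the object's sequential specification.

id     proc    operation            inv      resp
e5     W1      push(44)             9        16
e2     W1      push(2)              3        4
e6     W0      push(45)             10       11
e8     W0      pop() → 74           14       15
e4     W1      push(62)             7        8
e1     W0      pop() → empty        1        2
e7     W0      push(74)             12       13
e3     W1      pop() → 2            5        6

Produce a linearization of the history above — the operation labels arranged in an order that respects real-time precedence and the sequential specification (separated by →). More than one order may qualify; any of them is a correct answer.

1. e1 pop() → empty, leaving stack <>
2. e2 push(2), leaving stack <2>
3. e3 pop() → 2, leaving stack <>
4. e4 push(62), leaving stack <62>
5. e5 push(44), leaving stack <62,44>
6. e6 push(45), leaving stack <62,44,45>
7. e7 push(74), leaving stack <62,44,45,74>
8. e8 pop() → 74, leaving stack <62,44,45>

e1 → e2 → e3 → e4 → e5 → e6 → e7 → e8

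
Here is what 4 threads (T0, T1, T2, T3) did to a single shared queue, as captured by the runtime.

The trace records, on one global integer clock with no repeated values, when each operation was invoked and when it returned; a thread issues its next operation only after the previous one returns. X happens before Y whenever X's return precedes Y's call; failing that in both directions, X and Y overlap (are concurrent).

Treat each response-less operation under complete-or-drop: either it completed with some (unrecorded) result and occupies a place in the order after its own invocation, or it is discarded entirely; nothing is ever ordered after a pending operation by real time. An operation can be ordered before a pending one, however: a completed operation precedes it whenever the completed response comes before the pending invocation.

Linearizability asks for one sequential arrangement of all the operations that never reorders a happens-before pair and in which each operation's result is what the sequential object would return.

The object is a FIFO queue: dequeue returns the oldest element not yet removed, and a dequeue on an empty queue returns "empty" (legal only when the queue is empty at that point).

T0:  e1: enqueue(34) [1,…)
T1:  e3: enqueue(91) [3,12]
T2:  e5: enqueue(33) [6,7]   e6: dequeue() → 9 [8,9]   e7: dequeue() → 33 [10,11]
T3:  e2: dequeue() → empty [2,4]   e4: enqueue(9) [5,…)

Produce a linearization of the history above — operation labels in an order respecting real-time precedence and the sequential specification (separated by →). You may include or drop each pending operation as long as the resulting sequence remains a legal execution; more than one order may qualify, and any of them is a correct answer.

e2 → e4 → e5 → e1 → e3 → e6 → e7

1. e2 dequeue() → empty, leaving queue <>
2. e4 enqueue(9) (pending, included), leaving queue <9>
3. e5 enqueue(33), leaving queue <9,33>
4. e1 enqueue(34) (pending, included), leaving queue <9,33,34>
5. e3 enqueue(91), leaving queue <9,33,34,91>
6. e6 dequeue() → 9, leaving queue <33,34,91>
7. e7 dequeue() → 33, leaving queue <34,91>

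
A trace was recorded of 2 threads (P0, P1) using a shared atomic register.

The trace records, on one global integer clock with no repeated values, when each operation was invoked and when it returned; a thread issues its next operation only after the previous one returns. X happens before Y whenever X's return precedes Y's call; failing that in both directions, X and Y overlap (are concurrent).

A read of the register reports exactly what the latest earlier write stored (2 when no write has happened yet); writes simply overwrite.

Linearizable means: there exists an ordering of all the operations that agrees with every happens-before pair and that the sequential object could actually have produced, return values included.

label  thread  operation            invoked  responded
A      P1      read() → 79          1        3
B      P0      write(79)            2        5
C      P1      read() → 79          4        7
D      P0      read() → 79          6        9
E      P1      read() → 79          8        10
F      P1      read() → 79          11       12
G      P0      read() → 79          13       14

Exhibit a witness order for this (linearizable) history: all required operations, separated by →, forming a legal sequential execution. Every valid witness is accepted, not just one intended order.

step 1: B write(79) — value 79
step 2: A read() → 79 — value 79
step 3: C read() → 79 — value 79
step 4: D read() → 79 — value 79
step 5: E read() → 79 — value 79
step 6: F read() → 79 — value 79
step 7: G read() → 79 — value 79

B → A → C → D → E → F → G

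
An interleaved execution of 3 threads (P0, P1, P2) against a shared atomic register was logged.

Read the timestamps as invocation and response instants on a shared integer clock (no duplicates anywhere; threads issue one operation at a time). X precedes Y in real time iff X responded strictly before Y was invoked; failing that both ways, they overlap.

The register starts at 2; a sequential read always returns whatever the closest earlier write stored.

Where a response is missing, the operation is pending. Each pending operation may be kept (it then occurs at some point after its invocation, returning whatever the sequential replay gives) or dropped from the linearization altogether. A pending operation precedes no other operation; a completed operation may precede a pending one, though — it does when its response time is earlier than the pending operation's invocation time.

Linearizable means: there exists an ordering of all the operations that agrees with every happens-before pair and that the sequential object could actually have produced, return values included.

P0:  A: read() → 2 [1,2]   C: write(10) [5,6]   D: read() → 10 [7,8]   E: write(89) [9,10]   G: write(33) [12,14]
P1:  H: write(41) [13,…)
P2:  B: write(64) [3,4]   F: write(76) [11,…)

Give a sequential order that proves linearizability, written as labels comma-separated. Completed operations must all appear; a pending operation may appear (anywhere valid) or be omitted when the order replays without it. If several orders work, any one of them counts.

A, B, C, D, E, F, G

step 1: A read() → 2 — value 2
step 2: B write(64) — value 64
step 3: C write(10) — value 10
step 4: D read() → 10 — value 10
step 5: E write(89) — value 89
step 6: F write(76) (pending, included) — value 76
step 7: G write(33) — value 33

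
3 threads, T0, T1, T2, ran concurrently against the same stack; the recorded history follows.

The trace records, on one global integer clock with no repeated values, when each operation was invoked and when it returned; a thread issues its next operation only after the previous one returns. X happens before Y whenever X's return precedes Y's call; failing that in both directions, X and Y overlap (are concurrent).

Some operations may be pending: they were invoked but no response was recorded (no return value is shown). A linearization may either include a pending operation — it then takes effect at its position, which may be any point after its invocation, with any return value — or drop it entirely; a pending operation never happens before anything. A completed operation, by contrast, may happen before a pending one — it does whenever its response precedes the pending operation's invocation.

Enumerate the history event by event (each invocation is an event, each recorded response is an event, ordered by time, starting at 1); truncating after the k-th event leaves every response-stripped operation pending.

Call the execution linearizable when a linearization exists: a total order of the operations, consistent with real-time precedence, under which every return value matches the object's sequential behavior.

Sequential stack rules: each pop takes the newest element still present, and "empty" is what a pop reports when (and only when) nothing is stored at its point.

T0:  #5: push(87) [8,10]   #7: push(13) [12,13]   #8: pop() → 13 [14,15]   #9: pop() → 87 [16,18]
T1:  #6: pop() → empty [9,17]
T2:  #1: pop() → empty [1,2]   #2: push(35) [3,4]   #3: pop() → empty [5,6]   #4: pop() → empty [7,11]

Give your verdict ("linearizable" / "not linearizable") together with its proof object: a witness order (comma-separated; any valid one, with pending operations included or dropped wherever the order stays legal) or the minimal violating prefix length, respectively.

not linearizable — minimal violating prefix: 6 events

cut after 5 events: linearizable; cut after 6 events (#3 responds, time 6): not linearizable
a single order respects real time; the 3 completed stack operations fail replay along it
sample order #1, #2, #3 stalls at step 3 — #3 pop() → empty has no legal effect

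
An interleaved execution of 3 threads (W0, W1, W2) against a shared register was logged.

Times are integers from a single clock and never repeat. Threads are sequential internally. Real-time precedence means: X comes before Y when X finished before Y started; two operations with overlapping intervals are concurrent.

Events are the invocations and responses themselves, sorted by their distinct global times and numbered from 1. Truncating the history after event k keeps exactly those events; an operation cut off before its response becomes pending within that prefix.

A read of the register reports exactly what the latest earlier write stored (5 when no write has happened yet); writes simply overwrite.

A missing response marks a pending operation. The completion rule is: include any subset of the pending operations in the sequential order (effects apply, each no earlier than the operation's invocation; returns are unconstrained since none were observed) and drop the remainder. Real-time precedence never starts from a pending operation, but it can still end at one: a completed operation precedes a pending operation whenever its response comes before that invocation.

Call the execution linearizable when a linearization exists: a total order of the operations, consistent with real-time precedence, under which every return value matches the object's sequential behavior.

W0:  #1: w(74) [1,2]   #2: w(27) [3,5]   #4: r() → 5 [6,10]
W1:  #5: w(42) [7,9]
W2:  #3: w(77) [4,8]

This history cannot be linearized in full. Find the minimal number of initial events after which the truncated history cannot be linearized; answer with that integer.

events 1..9 are still linearizable — one witness is #1, #2, #3, #4, #5:
1. #1 w(74), leaving value 74
2. #2 w(27), leaving value 27
3. #3 w(77), leaving value 77
4. #4 r() (pending, included), leaving value 77
5. #5 w(42), leaving value 42
event 10 — #4's response, time 10 — after it, nothing linearizes
e.g. #1, #2, #3, #4, #5: illegal at step 4, since #4 r() → 5 cannot apply there
e.g. #1, #2, #3, #5, #4: illegal at step 5, since #4 r() → 5 cannot apply there

10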